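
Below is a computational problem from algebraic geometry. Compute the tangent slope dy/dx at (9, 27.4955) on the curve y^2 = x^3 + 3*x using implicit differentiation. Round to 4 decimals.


Using implicit differentiation of y^2 = x^3 + 3*x:
2y * dy/dx = 3x^2 + 3
dy/dx = (3x^2 + 3)/(2y)
Numerator: 3*9^2 + 3 = 246
Denominator: 2*27.4955 = 54.991
dy/dx = 246/54.991 = 4.4735

4.4735


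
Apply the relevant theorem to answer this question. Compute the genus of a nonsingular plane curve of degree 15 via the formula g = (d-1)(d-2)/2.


Using the genus formula for smooth plane curves:
g = (d-1)(d-2)/2
g = (15-1)(15-2)/2
g = 14*13/2
g = 182/2 = 91

91


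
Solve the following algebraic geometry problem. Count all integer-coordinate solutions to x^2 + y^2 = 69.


Systematically check integer values of x where x^2 <= 69.
For each valid x, check if 69 - x^2 is a perfect square.
Total integer solutions found: 0

0


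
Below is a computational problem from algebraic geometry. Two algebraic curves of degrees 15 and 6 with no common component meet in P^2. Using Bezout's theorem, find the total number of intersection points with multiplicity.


Bezout's theorem states the intersection count equals the product of degrees.
Intersection count = 15 * 6 = 90

90


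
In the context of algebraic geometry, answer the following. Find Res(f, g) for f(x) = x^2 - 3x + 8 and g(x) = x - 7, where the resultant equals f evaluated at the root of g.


For Res(f, x - c), we evaluate f at x = c.
f(7) = 7^2 - 3*7 + 8
= 49 - 21 + 8
= 28 + 8 = 36
Res(f, g) = 36

36


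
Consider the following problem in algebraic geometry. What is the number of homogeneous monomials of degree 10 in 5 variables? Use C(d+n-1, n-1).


The number of degree-10 monomials in 5 variables is C(d+n-1, n-1).
= C(10+5-1, 5-1) = C(14, 4)
= 1001

1001


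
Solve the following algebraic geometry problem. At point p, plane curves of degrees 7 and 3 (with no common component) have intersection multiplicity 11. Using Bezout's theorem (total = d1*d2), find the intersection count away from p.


By Bezout's theorem, the total intersection number is d1 * d2.
Total = 7 * 3 = 21
Intersection multiplicity at p = 11
Remaining intersections = 21 - 11 = 10

10


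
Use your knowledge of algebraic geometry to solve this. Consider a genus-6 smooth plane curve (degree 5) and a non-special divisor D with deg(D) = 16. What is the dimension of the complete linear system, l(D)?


First, compute the genus of a smooth plane curve of degree 5:
g = (d-1)(d-2)/2 = (5-1)(5-2)/2 = 6
For a non-special divisor D (i.e., h^1(D) = 0), Riemann-Roch gives:
l(D) = deg(D) - g + 1
Since deg(D) = 16 >= 2g - 1 = 11, D is non-special.
l(D) = 16 - 6 + 1 = 11

11


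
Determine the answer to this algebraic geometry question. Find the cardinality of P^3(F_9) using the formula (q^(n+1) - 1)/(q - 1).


P^3(F_9) has (q^(n+1) - 1)/(q - 1) points.
= 9^3 + 9^2 + 9^1 + 9^0
= 729 + 81 + 9 + 1
= 820

820


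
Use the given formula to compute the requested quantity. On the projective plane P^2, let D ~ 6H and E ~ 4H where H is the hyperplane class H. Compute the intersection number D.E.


Using bilinearity of the intersection pairing on the projective plane P^2:
(aH).(bH) = ab * (H.H)
We have H^2 = 1 (Bezout).
D.E = (6H).(4H) = 6*4*1
= 24*1
= 24

24


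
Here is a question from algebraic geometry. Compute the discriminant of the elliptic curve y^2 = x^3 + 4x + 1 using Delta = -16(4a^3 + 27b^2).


Compute each component:
4a^3 = 4*4^3 = 4*64 = 256
27b^2 = 27*1^2 = 27*1 = 27
4a^3 + 27b^2 = 256 + 27 = 283
Delta = -16*283 = -4528

-4528


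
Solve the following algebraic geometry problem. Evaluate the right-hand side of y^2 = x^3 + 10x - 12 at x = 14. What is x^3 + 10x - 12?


Compute x^3 + 10x - 12 at x = 14:
x^3 = 14^3 = 2744
10*x = 10*14 = 140
Sum: 2744 + 140 - 12 = 2872

2872


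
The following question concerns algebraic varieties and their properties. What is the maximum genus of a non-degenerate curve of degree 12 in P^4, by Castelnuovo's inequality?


Castelnuovo's bound: write d - 1 = m(r-1) + epsilon with 0 <= epsilon < r-1.
d - 1 = 12 - 1 = 11
r - 1 = 4 - 1 = 3
11 = 3*3 + 2, so m = 3, epsilon = 2
pi(d, r) = m(m-1)(r-1)/2 + m*epsilon
= 3*2*3/2 + 3*2
= 18/2 + 6
= 9 + 6 = 15

15


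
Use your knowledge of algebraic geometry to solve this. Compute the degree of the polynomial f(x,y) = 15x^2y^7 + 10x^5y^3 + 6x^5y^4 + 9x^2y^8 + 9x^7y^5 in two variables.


Examine each term for its total degree (sum of exponents).
  Term '15x^2y^7' has total degree 2+7 = 9.
  Term '10x^5y^3' has total degree 5+3 = 8.
  Term '6x^5y^4' has total degree 5+4 = 9.
  Term '9x^2y^8' has total degree 2+8 = 10.
  Term '9x^7y^5' has total degree 7+5 = 12.
The maximum total degree among all terms is 12.

12


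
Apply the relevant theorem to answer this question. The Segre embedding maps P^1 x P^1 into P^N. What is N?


The Segre embedding maps P^m x P^n into P^N via
all products of coordinates from each factor.
N = (m+1)(n+1) - 1
N = (1+1)(1+1) - 1
N = 2*2 - 1
N = 4 - 1 = 3

3


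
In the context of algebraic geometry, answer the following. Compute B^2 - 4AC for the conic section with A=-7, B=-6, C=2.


The discriminant of a conic Ax^2 + Bxy + Cy^2 + ... = 0 is B^2 - 4AC.
B^2 = (-6)^2 = 36
4AC = 4*(-7)*2 = -56
Discriminant = 36 + 56 = 92

92


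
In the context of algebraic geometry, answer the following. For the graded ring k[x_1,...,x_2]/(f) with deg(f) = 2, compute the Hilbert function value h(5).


For R = k[x_1,...,x_n]/(f) with f homogeneous of degree e:
The Hilbert series is (1 - t^e)/(1 - t)^n.
So h(d) = C(d+n-1, n-1) - C(d-e+n-1, n-1) for d >= e.
With n=2, e=2, d=5:
C(5+2-1, 2-1) = C(6, 1) = 6
C(5-2+2-1, 2-1) = C(4, 1) = 4
h(5) = 6 - 4 = 2

2


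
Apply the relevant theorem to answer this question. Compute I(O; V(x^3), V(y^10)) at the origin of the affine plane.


The intersection multiplicity of V(x^a) and V(y^b) at the origin is:
I(O; V(x^3), V(y^10)) = dim_k(k[x,y]/(x^3, y^10))
A basis for k[x,y]/(x^3, y^10) is the set of monomials x^i * y^j
where 0 <= i < 3 and 0 <= j < 10.
The number of such monomials is 3 * 10 = 30

30


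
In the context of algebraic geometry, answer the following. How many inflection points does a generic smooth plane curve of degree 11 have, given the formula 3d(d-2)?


For a general smooth plane curve C of degree d, the inflection points are
the intersection of C with its Hessian curve, which has degree 3(d-2).
By Bezout, the total intersection number is d * 3(d-2) = 11 * 27 = 297.
For a general curve every flex is ordinary, so each contributes
multiplicity 1 to C·Hess(C), and the number of distinct inflection
points is 3d(d-2).
Inflection points = 3*11*(11-2) = 3*11*9 = 297

297


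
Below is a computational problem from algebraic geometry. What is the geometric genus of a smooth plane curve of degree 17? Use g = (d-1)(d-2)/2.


Using the genus formula for smooth plane curves:
g = (d-1)(d-2)/2
g = (17-1)(17-2)/2
g = 16*15/2
g = 240/2 = 120

120


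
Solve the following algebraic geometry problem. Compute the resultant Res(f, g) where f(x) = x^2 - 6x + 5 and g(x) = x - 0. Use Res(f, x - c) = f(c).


For Res(f, x - c), we evaluate f at x = c.
f(0) = 0^2 - 6*0 + 5
= 0 + 0 + 5
= 0 + 5 = 5
Res(f, g) = 5

5


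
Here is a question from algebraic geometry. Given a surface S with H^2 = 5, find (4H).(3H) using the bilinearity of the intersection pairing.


Using bilinearity of the intersection pairing on a surface S:
(aH).(bH) = ab * (H.H)
We have H^2 = 5.
D.E = (4H).(3H) = 4*3*5
= 12*5
= 60

60


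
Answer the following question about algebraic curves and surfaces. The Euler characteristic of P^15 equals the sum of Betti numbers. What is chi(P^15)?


The complex projective space P^15 has one cell in each even real dimension 0, 2, ..., 30.
The cohomology groups are H^{2k}(P^15) = Z for k = 0,...,15, and 0 otherwise.
Euler characteristic = sum of Betti numbers = 1 per even-dimensional cohomology group.
chi(P^15) = 15 + 1 = 16

16


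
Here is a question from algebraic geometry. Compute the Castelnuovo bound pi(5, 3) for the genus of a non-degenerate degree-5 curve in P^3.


Castelnuovo's bound: write d - 1 = m(r-1) + epsilon with 0 <= epsilon < r-1.
d - 1 = 5 - 1 = 4
r - 1 = 3 - 1 = 2
4 = 2*2 + 0, so m = 2, epsilon = 0
pi(d, r) = m(m-1)(r-1)/2 + m*epsilon
= 2*1*2/2 + 2*0
= 4/2 + 0
= 2 + 0 = 2

2


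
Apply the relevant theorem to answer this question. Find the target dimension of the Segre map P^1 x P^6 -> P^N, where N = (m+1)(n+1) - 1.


The Segre embedding maps P^m x P^n into P^N via
all products of coordinates from each factor.
N = (m+1)(n+1) - 1
N = (1+1)(6+1) - 1
N = 2*7 - 1
N = 14 - 1 = 13

13


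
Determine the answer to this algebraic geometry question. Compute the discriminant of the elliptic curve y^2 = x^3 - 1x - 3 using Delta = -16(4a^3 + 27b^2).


Compute each component:
4a^3 = 4*(-1)^3 = 4*(-1) = -4
27b^2 = 27*(-3)^2 = 27*9 = 243
4a^3 + 27b^2 = -4 + 243 = 239
Delta = -16*239 = -3824

-3824


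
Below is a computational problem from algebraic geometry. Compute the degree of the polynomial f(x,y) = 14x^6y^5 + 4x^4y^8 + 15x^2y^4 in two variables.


Examine each term for its total degree (sum of exponents).
  Term '14x^6y^5' has total degree 6+5 = 11.
  Term '4x^4y^8' has total degree 4+8 = 12.
  Term '15x^2y^4' has total degree 2+4 = 6.
The maximum total degree among all terms is 12.

12


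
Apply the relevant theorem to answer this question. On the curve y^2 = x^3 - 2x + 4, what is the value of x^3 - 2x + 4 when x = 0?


Compute x^3 - 2x + 4 at x = 0:
x^3 = 0^3 = 0
(-2)*x = (-2)*0 = 0
Sum: 0 + 0 + 4 = 4

4


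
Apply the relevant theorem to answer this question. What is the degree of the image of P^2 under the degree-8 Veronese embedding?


The Veronese variety v_8(P^2) has degree d^r.
d^r = 8^2 = 64

64


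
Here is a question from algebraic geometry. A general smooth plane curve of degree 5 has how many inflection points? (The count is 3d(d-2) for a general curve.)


For a general smooth plane curve C of degree d, the inflection points are
the intersection of C with its Hessian curve, which has degree 3(d-2).
By Bezout, the total intersection number is d * 3(d-2) = 5 * 9 = 45.
For a general curve every flex is ordinary, so each contributes
multiplicity 1 to C·Hess(C), and the number of distinct inflection
points is 3d(d-2).
Inflection points = 3*5*(5-2) = 3*5*3 = 45

45


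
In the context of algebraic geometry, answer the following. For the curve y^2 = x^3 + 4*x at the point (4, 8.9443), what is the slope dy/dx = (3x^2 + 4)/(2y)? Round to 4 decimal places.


Using implicit differentiation of y^2 = x^3 + 4*x:
2y * dy/dx = 3x^2 + 4
dy/dx = (3x^2 + 4)/(2y)
Numerator: 3*4^2 + 4 = 52
Denominator: 2*8.9443 = 17.8886
dy/dx = 52/17.8886 = 2.9069

2.9069


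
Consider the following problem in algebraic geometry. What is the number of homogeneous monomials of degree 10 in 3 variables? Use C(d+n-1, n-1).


The number of degree-10 monomials in 3 variables is C(d+n-1, n-1).
= C(10+3-1, 3-1) = C(12, 2)
= 66

66


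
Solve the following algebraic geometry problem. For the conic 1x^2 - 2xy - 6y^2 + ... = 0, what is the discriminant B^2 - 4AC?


The discriminant of a conic Ax^2 + Bxy + Cy^2 + ... = 0 is B^2 - 4AC.
B^2 = (-2)^2 = 4
4AC = 4*1*(-6) = -24
Discriminant = 4 + 24 = 28

28


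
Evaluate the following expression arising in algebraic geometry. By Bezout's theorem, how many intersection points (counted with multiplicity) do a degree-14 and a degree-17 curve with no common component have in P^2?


Bezout's theorem states the intersection count equals the product of degrees.
Intersection count = 14 * 17 = 238

238


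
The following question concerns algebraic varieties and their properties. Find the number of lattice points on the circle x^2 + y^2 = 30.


Systematically check integer values of x where x^2 <= 30.
For each valid x, check if 30 - x^2 is a perfect square.
Total integer solutions found: 0

0


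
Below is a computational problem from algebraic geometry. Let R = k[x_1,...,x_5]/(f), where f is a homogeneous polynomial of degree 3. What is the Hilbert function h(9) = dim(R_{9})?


For R = k[x_1,...,x_n]/(f) with f homogeneous of degree e:
The Hilbert series is (1 - t^e)/(1 - t)^n.
So h(d) = C(d+n-1, n-1) - C(d-e+n-1, n-1) for d >= e.
With n=5, e=3, d=9:
C(9+5-1, 5-1) = C(13, 4) = 715
C(9-3+5-1, 5-1) = C(10, 4) = 210
h(9) = 715 - 210 = 505

505


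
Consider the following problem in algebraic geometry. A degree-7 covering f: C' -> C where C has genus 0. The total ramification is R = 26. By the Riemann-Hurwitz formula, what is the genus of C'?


Riemann-Hurwitz formula: 2g' - 2 = d(2g - 2) + R
Given: d = 7, g = 0, R = 26
2g' - 2 = 7*(2*0 - 2) + 26
2g' - 2 = 7*(-2) + 26
2g' - 2 = -14 + 26 = 12
2g' = 14
g' = 7

7


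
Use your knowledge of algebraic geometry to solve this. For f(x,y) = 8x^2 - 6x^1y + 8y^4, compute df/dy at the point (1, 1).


df/dy = (-6)*x^1 + 4*8*y^3
At (1,1): (-6)*1^1 + 4*8*1^3
= -6 + 32
= 26

26


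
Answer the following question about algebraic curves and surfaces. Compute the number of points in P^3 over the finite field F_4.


P^3(F_4) has (q^(n+1) - 1)/(q - 1) points.
= 4^3 + 4^2 + 4^1 + 4^0
= 64 + 16 + 4 + 1
= 85

85


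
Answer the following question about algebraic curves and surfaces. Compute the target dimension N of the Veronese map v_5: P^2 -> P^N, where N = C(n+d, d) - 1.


The Veronese embedding v_d: P^n -> P^N maps each point to all
degree-d monomials in n+1 homogeneous coordinates.
N = C(n+d, d) - 1
N = C(2+5, 5) - 1
N = C(7, 5) - 1
C(7, 5) = 21
N = 21 - 1 = 20

20


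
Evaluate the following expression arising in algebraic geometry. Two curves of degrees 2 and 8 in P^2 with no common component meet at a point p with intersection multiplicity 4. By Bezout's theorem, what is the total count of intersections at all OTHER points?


By Bezout's theorem, the total intersection number is d1 * d2.
Total = 2 * 8 = 16
Intersection multiplicity at p = 4
Remaining intersections = 16 - 4 = 12

12


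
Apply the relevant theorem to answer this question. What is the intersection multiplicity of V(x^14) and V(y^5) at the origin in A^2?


The intersection multiplicity of V(x^a) and V(y^b) at the origin is:
I(O; V(x^14), V(y^5)) = dim_k(k[x,y]/(x^14, y^5))
A basis for k[x,y]/(x^14, y^5) is the set of monomials x^i * y^j
where 0 <= i < 14 and 0 <= j < 5.
The number of such monomials is 14 * 5 = 70

70


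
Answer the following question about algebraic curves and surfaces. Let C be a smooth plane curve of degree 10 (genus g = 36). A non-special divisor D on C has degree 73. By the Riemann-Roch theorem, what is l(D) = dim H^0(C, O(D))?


First, compute the genus of a smooth plane curve of degree 10:
g = (d-1)(d-2)/2 = (10-1)(10-2)/2 = 36
For a non-special divisor D (i.e., h^1(D) = 0), Riemann-Roch gives:
l(D) = deg(D) - g + 1
Since deg(D) = 73 >= 2g - 1 = 71, D is non-special.
l(D) = 73 - 36 + 1 = 38

38


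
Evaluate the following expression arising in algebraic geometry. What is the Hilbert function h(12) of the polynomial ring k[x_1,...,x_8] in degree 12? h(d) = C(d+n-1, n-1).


The Hilbert function for the polynomial ring in 8 variables is:
h(d) = C(d+n-1, n-1)
h(12) = C(12+8-1, 8-1) = C(19, 7)
= 19! / (7! * 12!)
= 50388

50388


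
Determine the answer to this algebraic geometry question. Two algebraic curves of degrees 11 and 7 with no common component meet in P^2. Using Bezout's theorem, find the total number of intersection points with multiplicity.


Bezout's theorem states the intersection count equals the product of degrees.
Intersection count = 11 * 7 = 77

77


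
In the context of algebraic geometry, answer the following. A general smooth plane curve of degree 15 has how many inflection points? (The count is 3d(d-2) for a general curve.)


For a general smooth plane curve C of degree d, the inflection points are
the intersection of C with its Hessian curve, which has degree 3(d-2).
By Bezout, the total intersection number is d * 3(d-2) = 15 * 39 = 585.
For a general curve every flex is ordinary, so each contributes
multiplicity 1 to C·Hess(C), and the number of distinct inflection
points is 3d(d-2).
Inflection points = 3*15*(15-2) = 3*15*13 = 585

585


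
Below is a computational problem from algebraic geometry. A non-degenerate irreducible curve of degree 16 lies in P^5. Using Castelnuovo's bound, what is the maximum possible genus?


Castelnuovo's bound: write d - 1 = m(r-1) + epsilon with 0 <= epsilon < r-1.
d - 1 = 16 - 1 = 15
r - 1 = 5 - 1 = 4
15 = 3*4 + 3, so m = 3, epsilon = 3
pi(d, r) = m(m-1)(r-1)/2 + m*epsilon
= 3*2*4/2 + 3*3
= 24/2 + 9
= 12 + 9 = 21

21


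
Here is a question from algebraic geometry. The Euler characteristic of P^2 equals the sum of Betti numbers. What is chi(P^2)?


The complex projective space P^2 has one cell in each even real dimension 0, 2, ..., 4.
The cohomology groups are H^{2k}(P^2) = Z for k = 0,...,2, and 0 otherwise.
Euler characteristic = sum of Betti numbers = 1 per even-dimensional cohomology group.
chi(P^2) = 2 + 1 = 3

3


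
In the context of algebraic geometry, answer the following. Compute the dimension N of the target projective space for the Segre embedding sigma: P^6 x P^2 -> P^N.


The Segre embedding maps P^m x P^n into P^N via
all products of coordinates from each factor.
N = (m+1)(n+1) - 1
N = (6+1)(2+1) - 1
N = 7*3 - 1
N = 21 - 1 = 20

20


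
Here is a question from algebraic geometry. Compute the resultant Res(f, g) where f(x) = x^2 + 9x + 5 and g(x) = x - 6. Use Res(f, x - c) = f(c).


For Res(f, x - c), we evaluate f at x = c.
f(6) = 6^2 + 9*6 + 5
= 36 + 54 + 5
= 90 + 5 = 95
Res(f, g) = 95

95


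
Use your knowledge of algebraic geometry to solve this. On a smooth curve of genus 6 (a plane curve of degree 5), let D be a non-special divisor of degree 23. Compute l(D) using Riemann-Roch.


First, compute the genus of a smooth plane curve of degree 5:
g = (d-1)(d-2)/2 = (5-1)(5-2)/2 = 6
For a non-special divisor D (i.e., h^1(D) = 0), Riemann-Roch gives:
l(D) = deg(D) - g + 1
Since deg(D) = 23 >= 2g - 1 = 11, D is non-special.
l(D) = 23 - 6 + 1 = 18

18


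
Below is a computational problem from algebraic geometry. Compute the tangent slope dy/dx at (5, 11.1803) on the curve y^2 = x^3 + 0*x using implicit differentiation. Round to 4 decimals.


Using implicit differentiation of y^2 = x^3 + 0*x:
2y * dy/dx = 3x^2 + 0
dy/dx = (3x^2 + 0)/(2y)
Numerator: 3*5^2 + 0 = 75
Denominator: 2*11.1803 = 22.3606
dy/dx = 75/22.3606 = 3.3541

3.3541


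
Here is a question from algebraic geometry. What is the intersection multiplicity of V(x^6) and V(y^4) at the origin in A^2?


The intersection multiplicity of V(x^a) and V(y^b) at the origin is:
I(O; V(x^6), V(y^4)) = dim_k(k[x,y]/(x^6, y^4))
A basis for k[x,y]/(x^6, y^4) is the set of monomials x^i * y^j
where 0 <= i < 6 and 0 <= j < 4.
The number of such monomials is 6 * 4 = 24

24


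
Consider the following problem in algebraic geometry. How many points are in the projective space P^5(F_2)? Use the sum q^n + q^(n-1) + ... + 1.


P^5(F_2) has (q^(n+1) - 1)/(q - 1) points.
= 2^5 + 2^4 + 2^3 + 2^2 + 2^1 + 2^0
= 32 + 16 + 8 + 4 + 2 + 1
= 63

63


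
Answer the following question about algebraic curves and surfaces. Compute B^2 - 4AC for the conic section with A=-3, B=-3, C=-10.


The discriminant of a conic Ax^2 + Bxy + Cy^2 + ... = 0 is B^2 - 4AC.
B^2 = (-3)^2 = 9
4AC = 4*(-3)*(-10) = 120
Discriminant = 9 - 120 = -111

-111


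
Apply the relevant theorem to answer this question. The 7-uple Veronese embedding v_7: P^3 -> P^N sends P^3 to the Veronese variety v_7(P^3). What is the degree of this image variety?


The Veronese variety v_7(P^3) has degree d^r.
d^r = 7^3 = 343

343


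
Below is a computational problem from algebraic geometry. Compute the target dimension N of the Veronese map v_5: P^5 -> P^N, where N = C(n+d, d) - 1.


The Veronese embedding v_d: P^n -> P^N maps each point to all
degree-d monomials in n+1 homogeneous coordinates.
N = C(n+d, d) - 1
N = C(5+5, 5) - 1
N = C(10, 5) - 1
C(10, 5) = 252
N = 252 - 1 = 251

251


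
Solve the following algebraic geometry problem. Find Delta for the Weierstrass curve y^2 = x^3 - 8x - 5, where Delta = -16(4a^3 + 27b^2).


Compute each component:
4a^3 = 4*(-8)^3 = 4*(-512) = -2048
27b^2 = 27*(-5)^2 = 27*25 = 675
4a^3 + 27b^2 = -2048 + 675 = -1373
Delta = -16*(-1373) = 21968

21968


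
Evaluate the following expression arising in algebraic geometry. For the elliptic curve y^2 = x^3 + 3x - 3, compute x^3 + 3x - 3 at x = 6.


Compute x^3 + 3x - 3 at x = 6:
x^3 = 6^3 = 216
3*x = 3*6 = 18
Sum: 216 + 18 - 3 = 231

231


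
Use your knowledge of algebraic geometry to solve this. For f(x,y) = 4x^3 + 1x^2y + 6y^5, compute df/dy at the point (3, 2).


df/dy = 1*x^2 + 5*6*y^4
At (3,2): 1*3^2 + 5*6*2^4
= 9 + 480
= 489

489


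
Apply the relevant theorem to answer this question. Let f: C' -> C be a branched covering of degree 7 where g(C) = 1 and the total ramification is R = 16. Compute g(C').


Riemann-Hurwitz formula: 2g' - 2 = d(2g - 2) + R
Given: d = 7, g = 1, R = 16
2g' - 2 = 7*(2*1 - 2) + 16
2g' - 2 = 7*0 + 16
2g' - 2 = 0 + 16 = 16
2g' = 18
g' = 9

9


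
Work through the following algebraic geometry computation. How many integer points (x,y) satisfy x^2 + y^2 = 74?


Systematically check integer values of x where x^2 <= 74.
For each valid x, check if 74 - x^2 is a perfect square.
x=5: 74 - 25 = 49, sqrt = 7 (valid)
x=7: 74 - 49 = 25, sqrt = 5 (valid)
Total integer solutions found: 8

8


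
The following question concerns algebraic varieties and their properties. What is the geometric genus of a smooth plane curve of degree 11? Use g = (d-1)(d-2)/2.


Using the genus formula for smooth plane curves:
g = (d-1)(d-2)/2
g = (11-1)(11-2)/2
g = 10*9/2
g = 90/2 = 45

45


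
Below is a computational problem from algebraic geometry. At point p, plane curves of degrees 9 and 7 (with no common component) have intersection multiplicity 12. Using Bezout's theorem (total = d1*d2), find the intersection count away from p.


By Bezout's theorem, the total intersection number is d1 * d2.
Total = 9 * 7 = 63
Intersection multiplicity at p = 12
Remaining intersections = 63 - 12 = 51

51


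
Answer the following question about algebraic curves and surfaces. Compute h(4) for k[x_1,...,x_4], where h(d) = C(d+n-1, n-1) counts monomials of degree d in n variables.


The Hilbert function for the polynomial ring in 4 variables is:
h(d) = C(d+n-1, n-1)
h(4) = C(4+4-1, 4-1) = C(7, 3)
= 7! / (3! * 4!)
= 35

35


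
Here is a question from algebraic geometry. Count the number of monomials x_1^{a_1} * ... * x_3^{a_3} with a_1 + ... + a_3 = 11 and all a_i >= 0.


The number of degree-11 monomials in 3 variables is C(d+n-1, n-1).
= C(11+3-1, 3-1) = C(13, 2)
= 78

78


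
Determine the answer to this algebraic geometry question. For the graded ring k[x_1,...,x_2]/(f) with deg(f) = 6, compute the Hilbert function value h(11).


For R = k[x_1,...,x_n]/(f) with f homogeneous of degree e:
The Hilbert series is (1 - t^e)/(1 - t)^n.
So h(d) = C(d+n-1, n-1) - C(d-e+n-1, n-1) for d >= e.
With n=2, e=6, d=11:
C(11+2-1, 2-1) = C(12, 1) = 12
C(11-6+2-1, 2-1) = C(6, 1) = 6
h(11) = 12 - 6 = 6

6


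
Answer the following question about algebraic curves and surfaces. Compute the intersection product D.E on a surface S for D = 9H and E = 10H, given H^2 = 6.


Using bilinearity of the intersection pairing on a surface S:
(aH).(bH) = ab * (H.H)
We have H^2 = 6.
D.E = (9H).(10H) = 9*10*6
= 90*6
= 540

540


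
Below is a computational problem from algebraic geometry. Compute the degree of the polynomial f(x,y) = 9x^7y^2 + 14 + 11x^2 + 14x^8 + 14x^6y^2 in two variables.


Examine each term for its total degree (sum of exponents).
  Term '9x^7y^2' has total degree 7+2 = 9.
  Term '14' has total degree 0+0 = 0.
  Term '11x^2' has total degree 2+0 = 2.
  Term '14x^8' has total degree 8+0 = 8.
  Term '14x^6y^2' has total degree 6+2 = 8.
The maximum total degree among all terms is 9.

9


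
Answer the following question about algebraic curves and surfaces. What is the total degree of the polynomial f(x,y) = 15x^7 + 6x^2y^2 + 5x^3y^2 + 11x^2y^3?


Examine each term for its total degree (sum of exponents).
  Term '15x^7' has total degree 7+0 = 7.
  Term '6x^2y^2' has total degree 2+2 = 4.
  Term '5x^3y^2' has total degree 3+2 = 5.
  Term '11x^2y^3' has total degree 2+3 = 5.
The maximum total degree among all terms is 7.

7


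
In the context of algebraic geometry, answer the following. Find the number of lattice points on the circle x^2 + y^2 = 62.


Systematically check integer values of x where x^2 <= 62.
For each valid x, check if 62 - x^2 is a perfect square.
Total integer solutions found: 0

0


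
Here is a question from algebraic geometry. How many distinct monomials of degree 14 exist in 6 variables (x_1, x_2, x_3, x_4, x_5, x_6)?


The number of degree-14 monomials in 6 variables is C(d+n-1, n-1).
= C(14+6-1, 6-1) = C(19, 5)
= 11628

11628


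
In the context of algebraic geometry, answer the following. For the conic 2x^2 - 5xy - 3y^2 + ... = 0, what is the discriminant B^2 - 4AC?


The discriminant of a conic Ax^2 + Bxy + Cy^2 + ... = 0 is B^2 - 4AC.
B^2 = (-5)^2 = 25
4AC = 4*2*(-3) = -24
Discriminant = 25 + 24 = 49

49


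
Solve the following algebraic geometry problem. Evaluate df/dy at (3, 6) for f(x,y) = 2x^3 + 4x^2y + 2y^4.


df/dy = 4*x^2 + 4*2*y^3
At (3,6): 4*3^2 + 4*2*6^3
= 36 + 1728
= 1764

1764


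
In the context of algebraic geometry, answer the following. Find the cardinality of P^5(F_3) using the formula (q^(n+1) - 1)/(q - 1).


P^5(F_3) has (q^(n+1) - 1)/(q - 1) points.
= 3^5 + 3^4 + 3^3 + 3^2 + 3^1 + 3^0
= 243 + 81 + 27 + 9 + 3 + 1
= 364

364


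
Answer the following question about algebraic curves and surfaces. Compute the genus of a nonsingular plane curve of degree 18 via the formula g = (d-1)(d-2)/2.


Using the genus formula for smooth plane curves:
g = (d-1)(d-2)/2
g = (18-1)(18-2)/2
g = 17*16/2
g = 272/2 = 136

136


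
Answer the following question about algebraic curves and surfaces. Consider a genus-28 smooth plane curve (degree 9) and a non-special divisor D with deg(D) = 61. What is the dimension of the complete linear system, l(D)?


First, compute the genus of a smooth plane curve of degree 9:
g = (d-1)(d-2)/2 = (9-1)(9-2)/2 = 28
For a non-special divisor D (i.e., h^1(D) = 0), Riemann-Roch gives:
l(D) = deg(D) - g + 1
Since deg(D) = 61 >= 2g - 1 = 55, D is non-special.
l(D) = 61 - 28 + 1 = 34

34


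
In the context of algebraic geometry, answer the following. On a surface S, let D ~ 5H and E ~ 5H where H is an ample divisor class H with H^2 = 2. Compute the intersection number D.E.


Using bilinearity of the intersection pairing on a surface S:
(aH).(bH) = ab * (H.H)
We have H^2 = 2.
D.E = (5H).(5H) = 5*5*2
= 25*2
= 50

50


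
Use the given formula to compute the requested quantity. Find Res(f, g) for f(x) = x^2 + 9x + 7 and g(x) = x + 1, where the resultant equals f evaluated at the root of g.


For Res(f, x - c), we evaluate f at x = c.
f(-1) = (-1)^2 + 9*(-1) + 7
= 1 - 9 + 7
= -8 + 7 = -1
Res(f, g) = -1

-1


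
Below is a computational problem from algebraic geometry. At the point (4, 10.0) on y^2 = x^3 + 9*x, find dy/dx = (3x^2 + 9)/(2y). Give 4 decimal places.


Using implicit differentiation of y^2 = x^3 + 9*x:
2y * dy/dx = 3x^2 + 9
dy/dx = (3x^2 + 9)/(2y)
Numerator: 3*4^2 + 9 = 57
Denominator: 2*10.0 = 20.0
dy/dx = 57/20.0 = 2.8500

2.8500


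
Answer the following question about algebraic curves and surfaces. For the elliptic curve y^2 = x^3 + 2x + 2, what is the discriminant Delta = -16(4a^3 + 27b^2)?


Compute each component:
4a^3 = 4*2^3 = 4*8 = 32
27b^2 = 27*2^2 = 27*4 = 108
4a^3 + 27b^2 = 32 + 108 = 140
Delta = -16*140 = -2240

-2240


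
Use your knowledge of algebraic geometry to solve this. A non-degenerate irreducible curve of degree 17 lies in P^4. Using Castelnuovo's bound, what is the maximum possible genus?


Castelnuovo's bound: write d - 1 = m(r-1) + epsilon with 0 <= epsilon < r-1.
d - 1 = 17 - 1 = 16
r - 1 = 4 - 1 = 3
16 = 5*3 + 1, so m = 5, epsilon = 1
pi(d, r) = m(m-1)(r-1)/2 + m*epsilon
= 5*4*3/2 + 5*1
= 60/2 + 5
= 30 + 5 = 35

35


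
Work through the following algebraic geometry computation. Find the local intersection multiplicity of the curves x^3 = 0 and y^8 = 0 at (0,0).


The intersection multiplicity of V(x^a) and V(y^b) at the origin is:
I(O; V(x^3), V(y^8)) = dim_k(k[x,y]/(x^3, y^8))
A basis for k[x,y]/(x^3, y^8) is the set of monomials x^i * y^j
where 0 <= i < 3 and 0 <= j < 8.
The number of such monomials is 3 * 8 = 24

24


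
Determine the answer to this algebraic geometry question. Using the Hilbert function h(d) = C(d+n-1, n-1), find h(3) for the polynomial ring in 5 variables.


The Hilbert function for the polynomial ring in 5 variables is:
h(d) = C(d+n-1, n-1)
h(3) = C(3+5-1, 5-1) = C(7, 4)
= 7! / (4! * 3!)
= 35

35


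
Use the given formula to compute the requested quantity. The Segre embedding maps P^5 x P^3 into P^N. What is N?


The Segre embedding maps P^m x P^n into P^N via
all products of coordinates from each factor.
N = (m+1)(n+1) - 1
N = (5+1)(3+1) - 1
N = 6*4 - 1
N = 24 - 1 = 23

23


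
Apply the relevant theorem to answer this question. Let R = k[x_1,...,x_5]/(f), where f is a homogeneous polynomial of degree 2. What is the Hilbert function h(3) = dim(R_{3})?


For R = k[x_1,...,x_n]/(f) with f homogeneous of degree e:
The Hilbert series is (1 - t^e)/(1 - t)^n.
So h(d) = C(d+n-1, n-1) - C(d-e+n-1, n-1) for d >= e.
With n=5, e=2, d=3:
C(3+5-1, 5-1) = C(7, 4) = 35
C(3-2+5-1, 5-1) = C(5, 4) = 5
h(3) = 35 - 5 = 30

30


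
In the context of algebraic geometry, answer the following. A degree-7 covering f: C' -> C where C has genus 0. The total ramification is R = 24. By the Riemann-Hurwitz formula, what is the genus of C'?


Riemann-Hurwitz formula: 2g' - 2 = d(2g - 2) + R
Given: d = 7, g = 0, R = 24
2g' - 2 = 7*(2*0 - 2) + 24
2g' - 2 = 7*(-2) + 24
2g' - 2 = -14 + 24 = 10
2g' = 12
g' = 6

6


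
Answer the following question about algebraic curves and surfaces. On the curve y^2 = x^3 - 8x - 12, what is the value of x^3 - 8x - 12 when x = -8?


Compute x^3 - 8x - 12 at x = -8:
x^3 = (-8)^3 = -512
(-8)*x = (-8)*(-8) = 64
Sum: -512 + 64 - 12 = -460

-460


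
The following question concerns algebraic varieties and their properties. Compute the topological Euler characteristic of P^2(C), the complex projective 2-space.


The complex projective space P^2 has one cell in each even real dimension 0, 2, ..., 4.
The cohomology groups are H^{2k}(P^2) = Z for k = 0,...,2, and 0 otherwise.
Euler characteristic = sum of Betti numbers = 1 per even-dimensional cohomology group.
chi(P^2) = 2 + 1 = 3

3


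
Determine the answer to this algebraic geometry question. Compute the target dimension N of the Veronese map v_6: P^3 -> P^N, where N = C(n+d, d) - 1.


The Veronese embedding v_d: P^n -> P^N maps each point to all
degree-d monomials in n+1 homogeneous coordinates.
N = C(n+d, d) - 1
N = C(3+6, 6) - 1
N = C(9, 6) - 1
C(9, 6) = 84
N = 84 - 1 = 83

83


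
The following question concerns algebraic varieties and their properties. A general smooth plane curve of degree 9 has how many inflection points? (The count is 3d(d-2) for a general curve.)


For a general smooth plane curve C of degree d, the inflection points are
the intersection of C with its Hessian curve, which has degree 3(d-2).
By Bezout, the total intersection number is d * 3(d-2) = 9 * 21 = 189.
For a general curve every flex is ordinary, so each contributes
multiplicity 1 to C·Hess(C), and the number of distinct inflection
points is 3d(d-2).
Inflection points = 3*9*(9-2) = 3*9*7 = 189

189


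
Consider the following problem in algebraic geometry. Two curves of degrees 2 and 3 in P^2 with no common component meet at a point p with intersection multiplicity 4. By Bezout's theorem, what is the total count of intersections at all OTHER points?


By Bezout's theorem, the total intersection number is d1 * d2.
Total = 2 * 3 = 6
Intersection multiplicity at p = 4
Remaining intersections = 6 - 4 = 2

2


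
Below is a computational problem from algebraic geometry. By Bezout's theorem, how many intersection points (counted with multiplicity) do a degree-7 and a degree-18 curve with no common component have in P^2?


Bezout's theorem states the intersection count equals the product of degrees.
Intersection count = 7 * 18 = 126

126


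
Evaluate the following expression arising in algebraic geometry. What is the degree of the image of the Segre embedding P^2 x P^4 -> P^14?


The degree of the Segre variety P^2 x P^4 is C(m+n, m).
= C(6, 2)
= 15

15


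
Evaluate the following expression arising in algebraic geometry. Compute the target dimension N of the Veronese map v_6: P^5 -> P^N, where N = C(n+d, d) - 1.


The Veronese embedding v_d: P^n -> P^N maps each point to all
degree-d monomials in n+1 homogeneous coordinates.
N = C(n+d, d) - 1
N = C(5+6, 6) - 1
N = C(11, 6) - 1
C(11, 6) = 462
N = 462 - 1 = 461

461


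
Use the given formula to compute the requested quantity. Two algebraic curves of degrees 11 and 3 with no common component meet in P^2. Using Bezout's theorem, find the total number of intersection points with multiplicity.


Bezout's theorem states the intersection count equals the product of degrees.
Intersection count = 11 * 3 = 33

33


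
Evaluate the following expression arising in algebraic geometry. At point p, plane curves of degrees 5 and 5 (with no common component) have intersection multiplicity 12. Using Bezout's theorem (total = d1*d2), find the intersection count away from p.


By Bezout's theorem, the total intersection number is d1 * d2.
Total = 5 * 5 = 25
Intersection multiplicity at p = 12
Remaining intersections = 25 - 12 = 13

13


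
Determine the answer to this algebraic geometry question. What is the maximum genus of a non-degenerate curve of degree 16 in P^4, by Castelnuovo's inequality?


Castelnuovo's bound: write d - 1 = m(r-1) + epsilon with 0 <= epsilon < r-1.
d - 1 = 16 - 1 = 15
r - 1 = 4 - 1 = 3
15 = 5*3 + 0, so m = 5, epsilon = 0
pi(d, r) = m(m-1)(r-1)/2 + m*epsilon
= 5*4*3/2 + 5*0
= 60/2 + 0
= 30 + 0 = 30

30


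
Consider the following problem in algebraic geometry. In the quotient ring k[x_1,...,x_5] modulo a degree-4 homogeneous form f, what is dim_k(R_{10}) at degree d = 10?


For R = k[x_1,...,x_n]/(f) with f homogeneous of degree e:
The Hilbert series is (1 - t^e)/(1 - t)^n.
So h(d) = C(d+n-1, n-1) - C(d-e+n-1, n-1) for d >= e.
With n=5, e=4, d=10:
C(10+5-1, 5-1) = C(14, 4) = 1001
C(10-4+5-1, 5-1) = C(10, 4) = 210
h(10) = 1001 - 210 = 791

791


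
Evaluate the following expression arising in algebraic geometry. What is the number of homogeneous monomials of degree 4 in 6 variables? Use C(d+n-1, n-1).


The number of degree-4 monomials in 6 variables is C(d+n-1, n-1).
= C(4+6-1, 6-1) = C(9, 5)
= 126

126


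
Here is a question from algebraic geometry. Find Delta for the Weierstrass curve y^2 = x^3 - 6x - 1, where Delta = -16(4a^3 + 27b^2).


Compute each component:
4a^3 = 4*(-6)^3 = 4*(-216) = -864
27b^2 = 27*(-1)^2 = 27*1 = 27
4a^3 + 27b^2 = -864 + 27 = -837
Delta = -16*(-837) = 13392

13392


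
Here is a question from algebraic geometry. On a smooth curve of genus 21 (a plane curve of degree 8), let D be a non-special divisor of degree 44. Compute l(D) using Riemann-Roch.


First, compute the genus of a smooth plane curve of degree 8:
g = (d-1)(d-2)/2 = (8-1)(8-2)/2 = 21
For a non-special divisor D (i.e., h^1(D) = 0), Riemann-Roch gives:
l(D) = deg(D) - g + 1
Since deg(D) = 44 >= 2g - 1 = 41, D is non-special.
l(D) = 44 - 21 + 1 = 24

24


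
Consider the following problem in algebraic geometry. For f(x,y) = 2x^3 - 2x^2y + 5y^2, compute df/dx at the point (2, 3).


df/dx = 3*2*x^2 + 2*(-2)*x^1*y
At (2,3): 3*2*2^2 + 2*(-2)*2^1*3
= 24 - 24
= 0

0


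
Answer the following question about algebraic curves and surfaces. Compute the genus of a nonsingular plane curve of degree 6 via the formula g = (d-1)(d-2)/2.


Using the genus formula for smooth plane curves:
g = (d-1)(d-2)/2
g = (6-1)(6-2)/2
g = 5*4/2
g = 20/2 = 10

10


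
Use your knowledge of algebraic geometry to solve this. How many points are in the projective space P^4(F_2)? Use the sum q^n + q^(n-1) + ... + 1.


P^4(F_2) has (q^(n+1) - 1)/(q - 1) points.
= 2^4 + 2^3 + 2^2 + 2^1 + 2^0
= 16 + 8 + 4 + 2 + 1
= 31

31


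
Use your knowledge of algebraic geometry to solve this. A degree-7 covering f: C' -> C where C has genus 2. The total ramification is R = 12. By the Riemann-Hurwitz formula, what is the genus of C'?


Riemann-Hurwitz formula: 2g' - 2 = d(2g - 2) + R
Given: d = 7, g = 2, R = 12
2g' - 2 = 7*(2*2 - 2) + 12
2g' - 2 = 7*2 + 12
2g' - 2 = 14 + 12 = 26
2g' = 28
g' = 14

14


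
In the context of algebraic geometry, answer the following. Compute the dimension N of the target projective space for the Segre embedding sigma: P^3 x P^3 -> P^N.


The Segre embedding maps P^m x P^n into P^N via
all products of coordinates from each factor.
N = (m+1)(n+1) - 1
N = (3+1)(3+1) - 1
N = 4*4 - 1
N = 16 - 1 = 15

15


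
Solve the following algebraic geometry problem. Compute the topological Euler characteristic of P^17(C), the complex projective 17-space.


The complex projective space P^17 has one cell in each even real dimension 0, 2, ..., 34.
The cohomology groups are H^{2k}(P^17) = Z for k = 0,...,17, and 0 otherwise.
Euler characteristic = sum of Betti numbers = 1 per even-dimensional cohomology group.
chi(P^17) = 17 + 1 = 18

18


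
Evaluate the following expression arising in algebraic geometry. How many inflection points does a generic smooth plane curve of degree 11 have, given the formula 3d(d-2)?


For a general smooth plane curve C of degree d, the inflection points are
the intersection of C with its Hessian curve, which has degree 3(d-2).
By Bezout, the total intersection number is d * 3(d-2) = 11 * 27 = 297.
For a general curve every flex is ordinary, so each contributes
multiplicity 1 to C·Hess(C), and the number of distinct inflection
points is 3d(d-2).
Inflection points = 3*11*(11-2) = 3*11*9 = 297

297


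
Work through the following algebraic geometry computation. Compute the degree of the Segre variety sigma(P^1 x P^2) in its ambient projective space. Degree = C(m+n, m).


The degree of the Segre variety P^1 x P^2 is C(m+n, m).
= C(3, 1)
= 3

3


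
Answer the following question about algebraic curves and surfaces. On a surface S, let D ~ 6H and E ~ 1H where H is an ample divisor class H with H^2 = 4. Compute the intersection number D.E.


Using bilinearity of the intersection pairing on a surface S:
(aH).(bH) = ab * (H.H)
We have H^2 = 4.
D.E = (6H).(1H) = 6*1*4
= 6*4
= 24

24


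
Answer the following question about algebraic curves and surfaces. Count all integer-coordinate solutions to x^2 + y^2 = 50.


Systematically check integer values of x where x^2 <= 50.
For each valid x, check if 50 - x^2 is a perfect square.
x=1: 50 - 1 = 49, sqrt = 7 (valid)
x=5: 50 - 25 = 25, sqrt = 5 (valid)
x=7: 50 - 49 = 1, sqrt = 1 (valid)
Total integer solutions found: 12

12


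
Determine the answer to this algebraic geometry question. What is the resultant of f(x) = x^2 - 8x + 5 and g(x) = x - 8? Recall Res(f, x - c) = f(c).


For Res(f, x - c), we evaluate f at x = c.
f(8) = 8^2 - 8*8 + 5
= 64 - 64 + 5
= 0 + 5 = 5
Res(f, g) = 5

5


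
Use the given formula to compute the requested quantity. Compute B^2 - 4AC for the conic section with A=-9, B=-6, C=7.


The discriminant of a conic Ax^2 + Bxy + Cy^2 + ... = 0 is B^2 - 4AC.
B^2 = (-6)^2 = 36
4AC = 4*(-9)*7 = -252
Discriminant = 36 + 252 = 288

288
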